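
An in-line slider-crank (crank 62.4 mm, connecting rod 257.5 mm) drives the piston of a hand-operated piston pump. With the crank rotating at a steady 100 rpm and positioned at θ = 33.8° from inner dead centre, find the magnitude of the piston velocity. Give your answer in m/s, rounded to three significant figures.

0.437

ω = 2π·100/60 = 10.47 rad/s
For an in-line slider-crank, x = r cosθ + √(L² − r² sin²θ), so v = −rω sinθ·[1 + r cosθ/√(L² − r² sin²θ)].
With r = 0.0624 m, L = 0.2575 m, θ = 33.8°: √(L² − r² sin²θ) = 0.25515 m.
v = −0.0624·10.47·0.55630·[1 + 0.0624·0.83098/0.25515] = -0.43739 m/s.
|v| = 0.43739 m/s.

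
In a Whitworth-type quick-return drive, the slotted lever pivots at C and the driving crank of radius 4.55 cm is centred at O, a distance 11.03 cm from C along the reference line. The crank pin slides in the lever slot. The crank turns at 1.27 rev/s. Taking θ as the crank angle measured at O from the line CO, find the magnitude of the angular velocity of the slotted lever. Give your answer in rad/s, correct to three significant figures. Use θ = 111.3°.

0.186

ω = 7.98 rad/s (from 1.27 rev/s).
Crank pin A relative to C: A = (d + r cosθ, r sinθ); lever angle φ = atan2(r sinθ, d + r cosθ).
Differentiating tanφ: φ̇ = rω(d cosθ + r)/(d² + r² + 2dr cosθ).
d² + r² + 2dr cosθ = |CA|² = 0.0105903 m²;  d cosθ + r = +0.0054334 m.
|ω_lever| = |0.0455·7.98·+0.0054334| / 0.0105903 = 0.18628 rad/s.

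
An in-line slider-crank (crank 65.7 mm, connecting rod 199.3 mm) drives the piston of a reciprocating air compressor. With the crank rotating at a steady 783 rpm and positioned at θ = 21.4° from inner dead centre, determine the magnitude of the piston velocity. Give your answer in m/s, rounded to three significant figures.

2.57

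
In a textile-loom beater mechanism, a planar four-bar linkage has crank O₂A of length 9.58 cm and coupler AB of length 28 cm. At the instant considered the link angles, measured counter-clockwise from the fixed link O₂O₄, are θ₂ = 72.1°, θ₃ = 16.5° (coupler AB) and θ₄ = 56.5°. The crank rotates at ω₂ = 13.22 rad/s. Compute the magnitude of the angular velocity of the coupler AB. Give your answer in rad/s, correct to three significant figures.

1.89

ω₂ = 13.22 rad/s
Differentiating the loop-closure r₂e^{iθ₂}+r₃e^{iθ₃}=r₁+r₄e^{iθ₄} gives r₂ω₂e^{iθ₂}+r₃ω₃e^{iθ₃}=r₄ω₄e^{iθ₄}.
Eliminating the other unknown: ω₃ = r₂ω₂ sin(θ₄−θ₂) / [r₃ sin(θ₃−θ₄)].
Numerator sine = -0.26892; denominator sine = -0.64279.
Result = 0.0958·13.22·(-0.26892) / (0.28·(-0.64279)) = +1.8923 rad/s; magnitude 1.8923 rad/s.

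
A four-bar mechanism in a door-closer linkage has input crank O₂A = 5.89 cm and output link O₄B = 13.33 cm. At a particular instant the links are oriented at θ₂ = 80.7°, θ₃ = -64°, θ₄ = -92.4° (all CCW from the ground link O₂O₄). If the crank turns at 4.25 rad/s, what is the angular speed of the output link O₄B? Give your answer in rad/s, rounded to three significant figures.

2.28

ω₂ = 4.25 rad/s
Differentiating the loop-closure r₂e^{iθ₂}+r₃e^{iθ₃}=r₁+r₄e^{iθ₄} gives r₂ω₂e^{iθ₂}+r₃ω₃e^{iθ₃}=r₄ω₄e^{iθ₄}.
Eliminating the other unknown: ω₄ = r₂ω₂ sin(θ₂−θ₃) / [r₄ sin(θ₄−θ₃)].
Numerator sine = +0.57786; denominator sine = -0.47562.
Result = 0.0589·4.25·(+0.57786) / (0.1333·(-0.47562)) = -2.2816 rad/s; magnitude 2.2816 rad/s.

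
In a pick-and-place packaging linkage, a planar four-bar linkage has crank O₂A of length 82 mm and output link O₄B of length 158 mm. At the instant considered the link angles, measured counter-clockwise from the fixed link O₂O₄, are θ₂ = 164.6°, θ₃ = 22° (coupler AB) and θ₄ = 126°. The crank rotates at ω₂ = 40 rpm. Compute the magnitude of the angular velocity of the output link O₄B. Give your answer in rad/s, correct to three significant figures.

ω₂ = 4.189 rad/s (from 40 rpm).
Differentiating the loop-closure r₂e^{iθ₂}+r₃e^{iθ₃}=r₁+r₄e^{iθ₄} gives r₂ω₂e^{iθ₂}+r₃ω₃e^{iθ₃}=r₄ω₄e^{iθ₄}.
Eliminating the other unknown: ω₄ = r₂ω₂ sin(θ₂−θ₃) / [r₄ sin(θ₄−θ₃)].
Numerator sine = +0.60738; denominator sine = +0.97030.
Result = 0.082·4.189·(+0.60738) / (0.158·(+0.97030)) = +1.3608 rad/s; magnitude 1.3608 rad/s.

1.36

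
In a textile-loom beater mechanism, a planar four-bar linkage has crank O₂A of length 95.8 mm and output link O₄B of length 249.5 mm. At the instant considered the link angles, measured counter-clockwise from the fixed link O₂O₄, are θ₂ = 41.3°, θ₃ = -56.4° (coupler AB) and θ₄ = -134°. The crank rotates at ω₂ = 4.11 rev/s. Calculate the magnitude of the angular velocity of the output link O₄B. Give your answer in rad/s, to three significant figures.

10.1

ω₂ = 25.82 rad/s (from 4.11 rev/s).
Differentiating the loop-closure r₂e^{iθ₂}+r₃e^{iθ₃}=r₁+r₄e^{iθ₄} gives r₂ω₂e^{iθ₂}+r₃ω₃e^{iθ₃}=r₄ω₄e^{iθ₄}.
Eliminating the other unknown: ω₄ = r₂ω₂ sin(θ₂−θ₃) / [r₄ sin(θ₄−θ₃)].
Numerator sine = +0.99098; denominator sine = -0.97667.
Result = 0.0958·25.82·(+0.99098) / (0.2495·(-0.97667)) = -10.061 rad/s; magnitude 10.061 rad/s.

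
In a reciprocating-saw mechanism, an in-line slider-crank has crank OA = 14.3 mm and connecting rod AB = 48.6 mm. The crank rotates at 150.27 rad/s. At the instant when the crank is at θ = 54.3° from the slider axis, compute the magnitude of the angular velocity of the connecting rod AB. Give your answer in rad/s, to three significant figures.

26.6

ω = 150.3 rad/s
The rod makes angle φ with the slider axis where L sinφ = r sinθ; differentiating, L cosφ·φ̇ = r ω cosθ.
L cosφ = √(L² − r² sin²θ) = 0.047192 m.
|ω_rod| = r ω |cosθ| / √(L² − r² sin²θ) = 0.0143·150.3·0.58354/0.047192 = 26.571 rad/s.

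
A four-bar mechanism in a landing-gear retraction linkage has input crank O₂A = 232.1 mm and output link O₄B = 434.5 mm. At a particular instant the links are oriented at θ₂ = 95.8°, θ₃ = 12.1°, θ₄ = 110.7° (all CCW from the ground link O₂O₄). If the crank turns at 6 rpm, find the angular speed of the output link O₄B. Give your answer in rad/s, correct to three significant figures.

0.337

ω₂ = 0.6283 rad/s (from 6 rpm).
Differentiating the loop-closure r₂e^{iθ₂}+r₃e^{iθ₃}=r₁+r₄e^{iθ₄} gives r₂ω₂e^{iθ₂}+r₃ω₃e^{iθ₃}=r₄ω₄e^{iθ₄}.
Eliminating the other unknown: ω₄ = r₂ω₂ sin(θ₂−θ₃) / [r₄ sin(θ₄−θ₃)].
Numerator sine = +0.99396; denominator sine = +0.98876.
Result = 0.2321·0.6283·(+0.99396) / (0.4345·(+0.98876)) = +0.3374 rad/s; magnitude 0.3374 rad/s.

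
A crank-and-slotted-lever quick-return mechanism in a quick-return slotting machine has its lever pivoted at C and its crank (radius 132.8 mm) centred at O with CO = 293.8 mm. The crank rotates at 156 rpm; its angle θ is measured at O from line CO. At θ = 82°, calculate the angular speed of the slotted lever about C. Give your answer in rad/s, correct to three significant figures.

ω = 16.34 rad/s (from 156 rpm).
Crank pin A relative to C: A = (d + r cosθ, r sinθ); lever angle φ = atan2(r sinθ, d + r cosθ).
Differentiating tanφ: φ̇ = rω(d cosθ + r)/(d² + r² + 2dr cosθ).
d² + r² + 2dr cosθ = |CA|² = 0.114814 m²;  d cosθ + r = +0.17369 m.
|ω_lever| = |0.1328·16.34·+0.17369| / 0.114814 = 3.2819 rad/s.

3.28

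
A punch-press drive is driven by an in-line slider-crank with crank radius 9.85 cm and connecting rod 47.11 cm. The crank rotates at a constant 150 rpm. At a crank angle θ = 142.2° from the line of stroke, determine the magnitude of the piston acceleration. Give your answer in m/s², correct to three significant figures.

ω = 2π·150/60 = 15.71 rad/s
x(θ) = r cosθ + √(L² − r² sin²θ); with ω constant, a = ω²·d²x/dθ².
d²x/dθ² = −r cosθ − r²(cos2θ)/√u − r⁴ sin²2θ/(4u^{3/2}),  u = L² − r² sin²θ = 0.218291 m².
Substituting r = 0.0985 m, L = 0.4711 m, θ = 142.2°: d²x/dθ² = +0.072449 m.
a = ω²·d²x/dθ² = (15.71)²·(+0.072449) = +17.876 m/s²;  |a| = 17.876 m/s².

17.9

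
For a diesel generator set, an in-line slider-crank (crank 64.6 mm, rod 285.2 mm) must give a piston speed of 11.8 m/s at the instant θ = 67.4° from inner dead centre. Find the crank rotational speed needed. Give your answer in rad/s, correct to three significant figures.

182

For an in-line slider-crank, |v_piston| = rω|sinθ|·[1 + r cosθ/√(L² − r² sin²θ)].
With r = 0.0646 m, L = 0.2852 m, θ = 67.4°: the bracketed kinematic factor |dx/dθ| = 0.064948 m.
ω = v/|dx/dθ| = 11.8/0.064948 = 181.68 rad/s.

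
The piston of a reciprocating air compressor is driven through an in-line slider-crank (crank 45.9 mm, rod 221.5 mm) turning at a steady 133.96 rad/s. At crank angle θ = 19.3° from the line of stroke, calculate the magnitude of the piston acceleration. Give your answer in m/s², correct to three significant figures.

912

ω = 134 rad/s
x(θ) = r cosθ + √(L² − r² sin²θ); with ω constant, a = ω²·d²x/dθ².
d²x/dθ² = −r cosθ − r²(cos2θ)/√u − r⁴ sin²2θ/(4u^{3/2}),  u = L² − r² sin²θ = 0.0488321 m².
Substituting r = 0.0459 m, L = 0.2215 m, θ = 19.3°: d²x/dθ² = -0.050811 m.
a = ω²·d²x/dθ² = (134)²·(-0.050811) = -911.83 m/s²;  |a| = 911.83 m/s².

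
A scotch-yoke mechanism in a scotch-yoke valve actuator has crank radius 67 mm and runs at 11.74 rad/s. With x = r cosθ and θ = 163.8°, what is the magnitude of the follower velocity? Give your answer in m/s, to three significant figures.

0.219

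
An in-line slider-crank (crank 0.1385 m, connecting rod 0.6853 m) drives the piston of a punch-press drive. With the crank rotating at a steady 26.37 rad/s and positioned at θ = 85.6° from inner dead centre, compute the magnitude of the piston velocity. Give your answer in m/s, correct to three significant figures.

3.70

ω = 26.37 rad/s
For an in-line slider-crank, x = r cosθ + √(L² − r² sin²θ), so v = −rω sinθ·[1 + r cosθ/√(L² − r² sin²θ)].
With r = 0.1385 m, L = 0.6853 m, θ = 85.6°: √(L² − r² sin²θ) = 0.67124 m.
v = −0.1385·26.37·0.99705·[1 + 0.1385·0.07672/0.67124] = -3.6991 m/s.
|v| = 3.6991 m/s.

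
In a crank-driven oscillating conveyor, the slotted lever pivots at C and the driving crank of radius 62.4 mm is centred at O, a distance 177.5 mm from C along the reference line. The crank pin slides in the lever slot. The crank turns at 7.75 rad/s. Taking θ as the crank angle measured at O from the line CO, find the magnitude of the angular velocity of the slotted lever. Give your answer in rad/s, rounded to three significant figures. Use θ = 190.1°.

4.00

ω = 7.75 rad/s
Crank pin A relative to C: A = (d + r cosθ, r sinθ); lever angle φ = atan2(r sinθ, d + r cosθ).
Differentiating tanφ: φ̇ = rω(d cosθ + r)/(d² + r² + 2dr cosθ).
d² + r² + 2dr cosθ = |CA|² = 0.0135913 m²;  d cosθ + r = -0.11235 m.
|ω_lever| = |0.0624·7.75·-0.11235| / 0.0135913 = 3.9976 rad/s.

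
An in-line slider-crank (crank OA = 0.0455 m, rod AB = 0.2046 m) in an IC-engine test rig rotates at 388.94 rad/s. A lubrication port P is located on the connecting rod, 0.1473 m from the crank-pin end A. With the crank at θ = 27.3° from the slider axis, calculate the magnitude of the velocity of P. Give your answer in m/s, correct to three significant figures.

ω = 388.9 rad/s.  Crank-pin speed |V_A| = rω = 17.697 m/s, perpendicular to OA.
Rod angle: sinφ = −(r/L) sinθ ⇒ φ = -5.854°; ω_rod = −rω cosθ/√(L²−r²sin²θ) = -77.263 rad/s.
V_P = V_A + ω_rod × AP, with AP = 0.1473 m along the rod.
Components: V_Px = −rω sinθ − a·ω_rod·sinφ = -9.2774 m/s;  V_Py = rω cosθ + a·ω_rod·cosφ = +4.4041 m/s.
|V_P| = √(V_Px² + V_Py²) = 10.27 m/s.

10.3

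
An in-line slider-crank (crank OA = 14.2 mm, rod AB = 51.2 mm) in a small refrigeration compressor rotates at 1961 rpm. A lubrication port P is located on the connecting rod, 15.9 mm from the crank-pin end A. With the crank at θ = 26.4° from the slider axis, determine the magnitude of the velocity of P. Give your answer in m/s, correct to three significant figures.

ω = 205.4 rad/s.  Crank-pin speed |V_A| = rω = 2.916 m/s, perpendicular to OA.
Rod angle: sinφ = −(r/L) sinθ ⇒ φ = -7.084°; ω_rod = −rω cosθ/√(L²−r²sin²θ) = -51.407 rad/s.
V_P = V_A + ω_rod × AP, with AP = 0.0159 m along the rod.
Components: V_Px = −rω sinθ − a·ω_rod·sinφ = -1.3974 m/s;  V_Py = rω cosθ + a·ω_rod·cosφ = +1.8008 m/s.
|V_P| = √(V_Px² + V_Py²) = 2.2794 m/s.

2.28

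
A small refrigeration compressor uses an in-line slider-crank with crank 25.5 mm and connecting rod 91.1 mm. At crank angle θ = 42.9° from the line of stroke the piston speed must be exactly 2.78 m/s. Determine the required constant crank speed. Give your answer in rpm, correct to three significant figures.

1270

For an in-line slider-crank, |v_piston| = rω|sinθ|·[1 + r cosθ/√(L² − r² sin²θ)].
With r = 0.0255 m, L = 0.0911 m, θ = 42.9°: the bracketed kinematic factor |dx/dθ| = 0.020984 m.
ω = v/|dx/dθ| = 2.78/0.020984 = 132.48 rad/s.
N = 60ω/(2π) = 1265.1 rpm.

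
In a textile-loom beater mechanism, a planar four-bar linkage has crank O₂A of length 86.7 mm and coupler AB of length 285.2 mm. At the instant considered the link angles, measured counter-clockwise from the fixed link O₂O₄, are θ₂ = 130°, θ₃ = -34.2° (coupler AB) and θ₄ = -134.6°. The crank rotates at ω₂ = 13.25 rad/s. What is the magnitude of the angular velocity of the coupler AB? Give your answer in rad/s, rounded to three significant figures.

4.08

ω₂ = 13.25 rad/s
Differentiating the loop-closure r₂e^{iθ₂}+r₃e^{iθ₃}=r₁+r₄e^{iθ₄} gives r₂ω₂e^{iθ₂}+r₃ω₃e^{iθ₃}=r₄ω₄e^{iθ₄}.
Eliminating the other unknown: ω₃ = r₂ω₂ sin(θ₄−θ₂) / [r₃ sin(θ₃−θ₄)].
Numerator sine = +0.99556; denominator sine = +0.98357.
Result = 0.0867·13.25·(+0.99556) / (0.2852·(+0.98357)) = +4.0771 rad/s; magnitude 4.0771 rad/s.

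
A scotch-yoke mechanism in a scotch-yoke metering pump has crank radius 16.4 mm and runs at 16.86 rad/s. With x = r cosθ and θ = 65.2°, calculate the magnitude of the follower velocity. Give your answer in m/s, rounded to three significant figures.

ω = 16.86 rad/s
x = r cosθ ⇒ ẋ = −rω sinθ.
|v| = rω|sinθ| = 0.0164·16.86·|sin 65.2°| = 0.251 m/s.

0.251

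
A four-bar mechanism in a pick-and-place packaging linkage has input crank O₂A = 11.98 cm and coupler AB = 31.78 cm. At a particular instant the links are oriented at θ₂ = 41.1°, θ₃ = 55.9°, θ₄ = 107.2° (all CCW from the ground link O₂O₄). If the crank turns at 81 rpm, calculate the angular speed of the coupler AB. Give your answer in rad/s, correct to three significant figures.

3.75

ω₂ = 8.482 rad/s (from 81 rpm).
Differentiating the loop-closure r₂e^{iθ₂}+r₃e^{iθ₃}=r₁+r₄e^{iθ₄} gives r₂ω₂e^{iθ₂}+r₃ω₃e^{iθ₃}=r₄ω₄e^{iθ₄}.
Eliminating the other unknown: ω₃ = r₂ω₂ sin(θ₄−θ₂) / [r₃ sin(θ₃−θ₄)].
Numerator sine = +0.91425; denominator sine = -0.78043.
Result = 0.1198·8.482·(+0.91425) / (0.3178·(-0.78043)) = -3.7458 rad/s; magnitude 3.7458 rad/s.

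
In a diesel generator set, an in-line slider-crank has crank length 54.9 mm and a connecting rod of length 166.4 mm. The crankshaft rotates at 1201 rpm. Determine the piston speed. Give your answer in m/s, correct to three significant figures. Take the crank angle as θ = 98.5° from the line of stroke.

6.48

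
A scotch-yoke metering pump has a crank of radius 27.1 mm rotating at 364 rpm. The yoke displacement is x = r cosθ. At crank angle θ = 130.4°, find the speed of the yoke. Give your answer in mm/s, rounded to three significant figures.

787

ω = 38.12 rad/s (from 364 rpm).
x = r cosθ ⇒ ẋ = −rω sinθ.
|v| = rω|sinθ| = 0.0271·38.12·|sin 130.4°| = 0.78667 m/s = 786.67 mm/s.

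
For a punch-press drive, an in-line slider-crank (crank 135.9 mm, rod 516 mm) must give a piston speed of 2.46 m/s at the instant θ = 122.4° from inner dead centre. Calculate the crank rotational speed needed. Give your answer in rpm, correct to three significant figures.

For an in-line slider-crank, |v_piston| = rω|sinθ|·[1 + r cosθ/√(L² − r² sin²θ)].
With r = 0.1359 m, L = 0.516 m, θ = 122.4°: the bracketed kinematic factor |dx/dθ| = 0.098135 m.
ω = v/|dx/dθ| = 2.46/0.098135 = 25.067 rad/s.
N = 60ω/(2π) = 239.38 rpm.

239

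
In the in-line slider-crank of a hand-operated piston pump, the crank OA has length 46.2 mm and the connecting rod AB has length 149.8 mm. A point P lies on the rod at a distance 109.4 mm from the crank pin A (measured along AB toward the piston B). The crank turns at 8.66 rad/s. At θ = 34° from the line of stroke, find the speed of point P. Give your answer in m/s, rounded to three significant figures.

0.281

ω = 8.66 rad/s.  Crank-pin speed |V_A| = rω = 0.40009 m/s, perpendicular to OA.
Rod angle: sinφ = −(r/L) sinθ ⇒ φ = -9.931°; ω_rod = −rω cosθ/√(L²−r²sin²θ) = -2.2479 rad/s.
V_P = V_A + ω_rod × AP, with AP = 0.1094 m along the rod.
Components: V_Px = −rω sinθ − a·ω_rod·sinφ = -0.26614 m/s;  V_Py = rω cosθ + a·ω_rod·cosφ = +0.089455 m/s.
|V_P| = √(V_Px² + V_Py²) = 0.28077 m/s.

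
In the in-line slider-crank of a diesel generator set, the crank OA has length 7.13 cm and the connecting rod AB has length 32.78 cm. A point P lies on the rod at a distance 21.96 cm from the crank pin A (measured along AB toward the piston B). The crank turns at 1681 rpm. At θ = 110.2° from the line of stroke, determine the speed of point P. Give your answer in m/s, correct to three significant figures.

11.3

ω = 176 rad/s.  Crank-pin speed |V_A| = rω = 12.551 m/s, perpendicular to OA.
Rod angle: sinφ = −(r/L) sinθ ⇒ φ = -11.779°; ω_rod = −rω cosθ/√(L²−r²sin²θ) = +13.506 rad/s.
V_P = V_A + ω_rod × AP, with AP = 0.2196 m along the rod.
Components: V_Px = −rω sinθ − a·ω_rod·sinφ = -11.174 m/s;  V_Py = rω cosθ + a·ω_rod·cosφ = -1.4305 m/s.
|V_P| = √(V_Px² + V_Py²) = 11.265 m/s.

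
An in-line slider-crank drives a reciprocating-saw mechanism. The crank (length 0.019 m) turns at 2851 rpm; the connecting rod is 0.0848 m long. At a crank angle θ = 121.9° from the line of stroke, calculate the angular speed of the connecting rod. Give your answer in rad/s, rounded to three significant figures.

ω = 298.6 rad/s (converted from 2851 rpm).
The rod makes angle φ with the slider axis where L sinφ = r sinθ; differentiating, L cosφ·φ̇ = r ω cosθ.
L cosφ = √(L² − r² sin²θ) = 0.083252 m.
|ω_rod| = r ω |cosθ| / √(L² − r² sin²θ) = 0.019·298.6·0.52844/0.083252 = 36.006 rad/s.

36.0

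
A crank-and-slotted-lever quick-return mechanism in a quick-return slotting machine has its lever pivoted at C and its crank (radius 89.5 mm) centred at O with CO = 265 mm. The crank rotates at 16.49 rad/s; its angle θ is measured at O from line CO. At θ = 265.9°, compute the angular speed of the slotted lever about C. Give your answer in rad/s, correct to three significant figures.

ω = 16.49 rad/s
Crank pin A relative to C: A = (d + r cosθ, r sinθ); lever angle φ = atan2(r sinθ, d + r cosθ).
Differentiating tanφ: φ̇ = rω(d cosθ + r)/(d² + r² + 2dr cosθ).
d² + r² + 2dr cosθ = |CA|² = 0.0748438 m²;  d cosθ + r = +0.070553 m.
|ω_lever| = |0.0895·16.49·+0.070553| / 0.0748438 = 1.3912 rad/s.

1.39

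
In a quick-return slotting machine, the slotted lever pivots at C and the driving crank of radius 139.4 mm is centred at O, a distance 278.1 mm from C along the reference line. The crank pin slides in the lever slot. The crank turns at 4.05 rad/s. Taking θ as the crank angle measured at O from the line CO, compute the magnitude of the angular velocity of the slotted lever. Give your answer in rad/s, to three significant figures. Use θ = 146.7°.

ω = 4.05 rad/s
Crank pin A relative to C: A = (d + r cosθ, r sinθ); lever angle φ = atan2(r sinθ, d + r cosθ).
Differentiating tanφ: φ̇ = rω(d cosθ + r)/(d² + r² + 2dr cosθ).
d² + r² + 2dr cosθ = |CA|² = 0.0319682 m²;  d cosθ + r = -0.093038 m.
|ω_lever| = |0.1394·4.05·-0.093038| / 0.0319682 = 1.6431 rad/s.

1.64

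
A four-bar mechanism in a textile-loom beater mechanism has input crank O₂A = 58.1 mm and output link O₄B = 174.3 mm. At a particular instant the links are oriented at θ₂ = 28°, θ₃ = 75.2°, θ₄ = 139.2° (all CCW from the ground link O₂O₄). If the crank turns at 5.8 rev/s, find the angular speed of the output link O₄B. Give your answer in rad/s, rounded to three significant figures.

ω₂ = 36.44 rad/s (from 5.8 rev/s).
Differentiating the loop-closure r₂e^{iθ₂}+r₃e^{iθ₃}=r₁+r₄e^{iθ₄} gives r₂ω₂e^{iθ₂}+r₃ω₃e^{iθ₃}=r₄ω₄e^{iθ₄}.
Eliminating the other unknown: ω₄ = r₂ω₂ sin(θ₂−θ₃) / [r₄ sin(θ₄−θ₃)].
Numerator sine = -0.73373; denominator sine = +0.89879.
Result = 0.0581·36.44·(-0.73373) / (0.1743·(+0.89879)) = -9.9166 rad/s; magnitude 9.9166 rad/s.

9.92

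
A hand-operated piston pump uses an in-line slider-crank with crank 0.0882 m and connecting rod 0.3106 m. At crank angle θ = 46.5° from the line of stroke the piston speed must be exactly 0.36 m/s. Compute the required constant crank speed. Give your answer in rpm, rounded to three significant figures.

For an in-line slider-crank, |v_piston| = rω|sinθ|·[1 + r cosθ/√(L² − r² sin²θ)].
With r = 0.0882 m, L = 0.3106 m, θ = 46.5°: the bracketed kinematic factor |dx/dθ| = 0.076758 m.
ω = v/|dx/dθ| = 0.36/0.076758 = 4.6901 rad/s.
N = 60ω/(2π) = 44.787 rpm.

44.8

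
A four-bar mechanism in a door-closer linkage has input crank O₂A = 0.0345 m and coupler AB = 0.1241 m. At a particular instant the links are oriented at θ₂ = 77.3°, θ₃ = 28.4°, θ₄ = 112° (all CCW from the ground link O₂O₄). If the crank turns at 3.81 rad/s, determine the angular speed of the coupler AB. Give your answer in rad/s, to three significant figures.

0.607

ω₂ = 3.81 rad/s
Differentiating the loop-closure r₂e^{iθ₂}+r₃e^{iθ₃}=r₁+r₄e^{iθ₄} gives r₂ω₂e^{iθ₂}+r₃ω₃e^{iθ₃}=r₄ω₄e^{iθ₄}.
Eliminating the other unknown: ω₃ = r₂ω₂ sin(θ₄−θ₂) / [r₃ sin(θ₃−θ₄)].
Numerator sine = +0.56928; denominator sine = -0.99377.
Result = 0.0345·3.81·(+0.56928) / (0.1241·(-0.99377)) = -0.60675 rad/s; magnitude 0.60675 rad/s.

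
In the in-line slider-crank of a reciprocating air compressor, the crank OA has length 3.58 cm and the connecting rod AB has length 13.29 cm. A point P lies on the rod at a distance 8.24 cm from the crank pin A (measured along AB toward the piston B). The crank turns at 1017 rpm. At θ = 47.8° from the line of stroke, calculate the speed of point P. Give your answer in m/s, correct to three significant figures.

3.29

ω = 106.5 rad/s.  Crank-pin speed |V_A| = rω = 3.8127 m/s, perpendicular to OA.
Rod angle: sinφ = −(r/L) sinθ ⇒ φ = -11.511°; ω_rod = −rω cosθ/√(L²−r²sin²θ) = -19.666 rad/s.
V_P = V_A + ω_rod × AP, with AP = 0.0824 m along the rod.
Components: V_Px = −rω sinθ − a·ω_rod·sinφ = -3.1478 m/s;  V_Py = rω cosθ + a·ω_rod·cosφ = +0.97317 m/s.
|V_P| = √(V_Px² + V_Py²) = 3.2948 m/s.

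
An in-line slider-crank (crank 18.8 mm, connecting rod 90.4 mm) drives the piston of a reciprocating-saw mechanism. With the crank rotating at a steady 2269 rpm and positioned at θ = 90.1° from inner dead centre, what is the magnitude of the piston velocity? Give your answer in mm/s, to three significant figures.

ω = 2π·2269/60 = 237.6 rad/s
For an in-line slider-crank, x = r cosθ + √(L² − r² sin²θ), so v = −rω sinθ·[1 + r cosθ/√(L² − r² sin²θ)].
With r = 0.0188 m, L = 0.0904 m, θ = 90.1°: √(L² − r² sin²θ) = 0.088424 m.
v = −0.0188·237.6·1.00000·[1 + 0.0188·-0.00175/0.088424] = -4.4654 m/s.
|v| = 4.4654 m/s = 4465.4 mm/s.

4470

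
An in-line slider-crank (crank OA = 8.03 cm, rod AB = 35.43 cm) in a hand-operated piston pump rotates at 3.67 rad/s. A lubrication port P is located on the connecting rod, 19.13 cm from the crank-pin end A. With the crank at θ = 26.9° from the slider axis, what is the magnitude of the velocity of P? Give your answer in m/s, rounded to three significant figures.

ω = 3.67 rad/s.  Crank-pin speed |V_A| = rω = 0.2947 m/s, perpendicular to OA.
Rod angle: sinφ = −(r/L) sinθ ⇒ φ = -5.886°; ω_rod = −rω cosθ/√(L²−r²sin²θ) = -0.74571 rad/s.
V_P = V_A + ω_rod × AP, with AP = 0.1913 m along the rod.
Components: V_Px = −rω sinθ − a·ω_rod·sinφ = -0.14796 m/s;  V_Py = rω cosθ + a·ω_rod·cosφ = +0.12091 m/s.
|V_P| = √(V_Px² + V_Py²) = 0.19108 m/s.

0.191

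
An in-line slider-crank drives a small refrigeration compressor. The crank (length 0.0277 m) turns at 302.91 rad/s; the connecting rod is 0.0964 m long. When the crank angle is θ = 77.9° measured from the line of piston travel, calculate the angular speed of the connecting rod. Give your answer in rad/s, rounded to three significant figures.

19.0

ω = 302.9 rad/s
The rod makes angle φ with the slider axis where L sinφ = r sinθ; differentiating, L cosφ·φ̇ = r ω cosθ.
L cosφ = √(L² − r² sin²θ) = 0.092517 m.
|ω_rod| = r ω |cosθ| / √(L² − r² sin²θ) = 0.0277·302.9·0.20962/0.092517 = 19.011 rad/s.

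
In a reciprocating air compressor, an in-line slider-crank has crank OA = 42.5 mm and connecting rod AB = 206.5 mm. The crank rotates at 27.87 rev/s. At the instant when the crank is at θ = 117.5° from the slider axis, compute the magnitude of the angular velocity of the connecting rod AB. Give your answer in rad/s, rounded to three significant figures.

16.9

ω = 175.1 rad/s (converted from 27.87 rev/s).
The rod makes angle φ with the slider axis where L sinφ = r sinθ; differentiating, L cosφ·φ̇ = r ω cosθ.
L cosφ = √(L² − r² sin²θ) = 0.20303 m.
|ω_rod| = r ω |cosθ| / √(L² − r² sin²θ) = 0.0425·175.1·0.46175/0.20303 = 16.926 rad/s.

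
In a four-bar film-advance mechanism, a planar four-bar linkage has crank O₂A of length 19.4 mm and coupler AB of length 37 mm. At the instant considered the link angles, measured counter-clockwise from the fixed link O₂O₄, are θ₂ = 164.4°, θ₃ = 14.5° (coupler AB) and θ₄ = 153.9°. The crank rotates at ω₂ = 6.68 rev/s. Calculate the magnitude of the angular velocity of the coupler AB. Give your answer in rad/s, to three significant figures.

6.16

ω₂ = 41.97 rad/s (from 6.68 rev/s).
Differentiating the loop-closure r₂e^{iθ₂}+r₃e^{iθ₃}=r₁+r₄e^{iθ₄} gives r₂ω₂e^{iθ₂}+r₃ω₃e^{iθ₃}=r₄ω₄e^{iθ₄}.
Eliminating the other unknown: ω₃ = r₂ω₂ sin(θ₄−θ₂) / [r₃ sin(θ₃−θ₄)].
Numerator sine = -0.18224; denominator sine = -0.65077.
Result = 0.0194·41.97·(-0.18224) / (0.037·(-0.65077)) = +6.1625 rad/s; magnitude 6.1625 rad/s.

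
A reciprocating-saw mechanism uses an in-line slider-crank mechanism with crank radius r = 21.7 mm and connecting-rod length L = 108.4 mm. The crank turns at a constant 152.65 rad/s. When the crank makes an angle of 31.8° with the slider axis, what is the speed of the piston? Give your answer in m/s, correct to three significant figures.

ω = 152.7 rad/s
For an in-line slider-crank, x = r cosθ + √(L² − r² sin²θ), so v = −rω sinθ·[1 + r cosθ/√(L² − r² sin²θ)].
With r = 0.0217 m, L = 0.1084 m, θ = 31.8°: √(L² − r² sin²θ) = 0.1078 m.
v = −0.0217·152.7·0.52696·[1 + 0.0217·0.84989/0.1078] = -2.0442 m/s.
|v| = 2.0442 m/s.

2.04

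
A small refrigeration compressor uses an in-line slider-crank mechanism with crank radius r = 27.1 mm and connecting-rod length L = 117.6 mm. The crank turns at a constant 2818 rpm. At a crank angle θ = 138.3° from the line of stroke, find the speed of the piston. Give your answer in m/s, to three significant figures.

ω = 2π·2818/60 = 295.1 rad/s
For an in-line slider-crank, x = r cosθ + √(L² − r² sin²θ), so v = −rω sinθ·[1 + r cosθ/√(L² − r² sin²θ)].
With r = 0.0271 m, L = 0.1176 m, θ = 138.3°: √(L² − r² sin²θ) = 0.11621 m.
v = −0.0271·295.1·0.66523·[1 + 0.0271·-0.74664/0.11621] = -4.3937 m/s.
|v| = 4.3937 m/s.

4.39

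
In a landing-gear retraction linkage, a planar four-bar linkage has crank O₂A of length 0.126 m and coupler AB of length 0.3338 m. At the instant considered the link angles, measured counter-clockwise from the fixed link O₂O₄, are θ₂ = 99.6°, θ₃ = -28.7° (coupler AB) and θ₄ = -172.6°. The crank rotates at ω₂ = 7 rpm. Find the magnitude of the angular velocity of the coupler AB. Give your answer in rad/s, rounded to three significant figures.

ω₂ = 0.733 rad/s (from 7 rpm).
Differentiating the loop-closure r₂e^{iθ₂}+r₃e^{iθ₃}=r₁+r₄e^{iθ₄} gives r₂ω₂e^{iθ₂}+r₃ω₃e^{iθ₃}=r₄ω₄e^{iθ₄}.
Eliminating the other unknown: ω₃ = r₂ω₂ sin(θ₄−θ₂) / [r₃ sin(θ₃−θ₄)].
Numerator sine = +0.99926; denominator sine = +0.58920.
Result = 0.126·0.733·(+0.99926) / (0.3338·(+0.58920)) = +0.46928 rad/s; magnitude 0.46928 rad/s.

0.469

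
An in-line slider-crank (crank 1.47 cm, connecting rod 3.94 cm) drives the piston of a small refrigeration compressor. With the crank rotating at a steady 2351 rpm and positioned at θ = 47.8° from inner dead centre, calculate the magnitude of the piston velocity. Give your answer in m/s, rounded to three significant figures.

3.38

ω = 2π·2351/60 = 246.2 rad/s
For an in-line slider-crank, x = r cosθ + √(L² − r² sin²θ), so v = −rω sinθ·[1 + r cosθ/√(L² − r² sin²θ)].
With r = 0.0147 m, L = 0.0394 m, θ = 47.8°: √(L² − r² sin²θ) = 0.037865 m.
v = −0.0147·246.2·0.74080·[1 + 0.0147·0.67172/0.037865] = -3.3802 m/s.
|v| = 3.3802 m/s.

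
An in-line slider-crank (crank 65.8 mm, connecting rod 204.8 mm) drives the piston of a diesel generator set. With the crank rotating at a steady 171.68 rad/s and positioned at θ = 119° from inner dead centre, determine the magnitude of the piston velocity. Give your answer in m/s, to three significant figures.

ω = 171.7 rad/s
For an in-line slider-crank, x = r cosθ + √(L² − r² sin²θ), so v = −rω sinθ·[1 + r cosθ/√(L² − r² sin²θ)].
With r = 0.0658 m, L = 0.2048 m, θ = 119°: √(L² − r² sin²θ) = 0.19655 m.
v = −0.0658·171.7·0.87462·[1 + 0.0658·-0.48481/0.19655] = -8.2766 m/s.
|v| = 8.2766 m/s.

8.28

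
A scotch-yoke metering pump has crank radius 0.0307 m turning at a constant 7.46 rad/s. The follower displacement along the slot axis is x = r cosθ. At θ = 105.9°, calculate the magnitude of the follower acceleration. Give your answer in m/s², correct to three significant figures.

ω = 7.46 rad/s
x = r cosθ ⇒ ẍ = −rω² cosθ (ω constant).
|a| = rω²|cosθ| = 0.0307·(7.46)²·|cos 105.9°| = 0.46806 m/s².

0.468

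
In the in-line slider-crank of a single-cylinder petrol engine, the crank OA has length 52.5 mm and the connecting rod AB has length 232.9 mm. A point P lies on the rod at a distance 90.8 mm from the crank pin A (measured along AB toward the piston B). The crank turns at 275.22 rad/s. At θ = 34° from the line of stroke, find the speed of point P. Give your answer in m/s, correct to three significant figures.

ω = 275.2 rad/s.  Crank-pin speed |V_A| = rω = 14.449 m/s, perpendicular to OA.
Rod angle: sinφ = −(r/L) sinθ ⇒ φ = -7.242°; ω_rod = −rω cosθ/√(L²−r²sin²θ) = -51.847 rad/s.
V_P = V_A + ω_rod × AP, with AP = 0.0908 m along the rod.
Components: V_Px = −rω sinθ − a·ω_rod·sinφ = -8.6732 m/s;  V_Py = rω cosθ + a·ω_rod·cosφ = +7.3087 m/s.
|V_P| = √(V_Px² + V_Py²) = 11.342 m/s.

11.3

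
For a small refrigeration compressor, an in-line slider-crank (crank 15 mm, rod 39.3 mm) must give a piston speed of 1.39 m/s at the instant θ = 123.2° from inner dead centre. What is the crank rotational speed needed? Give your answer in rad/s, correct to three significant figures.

142

For an in-line slider-crank, |v_piston| = rω|sinθ|·[1 + r cosθ/√(L² − r² sin²θ)].
With r = 0.015 m, L = 0.0393 m, θ = 123.2°: the bracketed kinematic factor |dx/dθ| = 0.0097833 m.
ω = v/|dx/dθ| = 1.39/0.0097833 = 142.08 rad/s.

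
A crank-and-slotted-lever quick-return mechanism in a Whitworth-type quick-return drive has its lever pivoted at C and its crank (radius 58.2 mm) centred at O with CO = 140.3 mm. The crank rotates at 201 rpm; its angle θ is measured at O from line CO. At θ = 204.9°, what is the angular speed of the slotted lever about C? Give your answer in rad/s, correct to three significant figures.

ω = 21.05 rad/s (from 201 rpm).
Crank pin A relative to C: A = (d + r cosθ, r sinθ); lever angle φ = atan2(r sinθ, d + r cosθ).
Differentiating tanφ: φ̇ = rω(d cosθ + r)/(d² + r² + 2dr cosθ).
d² + r² + 2dr cosθ = |CA|² = 0.00825847 m²;  d cosθ + r = -0.069058 m.
|ω_lever| = |0.0582·21.05·-0.069058| / 0.00825847 = 10.244 rad/s.

10.2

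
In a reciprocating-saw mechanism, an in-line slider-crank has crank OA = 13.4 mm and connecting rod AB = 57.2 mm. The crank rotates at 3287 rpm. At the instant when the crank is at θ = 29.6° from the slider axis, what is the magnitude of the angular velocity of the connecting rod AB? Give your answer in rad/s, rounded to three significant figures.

ω = 344.2 rad/s (converted from 3287 rpm).
The rod makes angle φ with the slider axis where L sinφ = r sinθ; differentiating, L cosφ·φ̇ = r ω cosθ.
L cosφ = √(L² − r² sin²θ) = 0.056816 m.
|ω_rod| = r ω |cosθ| / √(L² − r² sin²θ) = 0.0134·344.2·0.86949/0.056816 = 70.588 rad/s.

70.6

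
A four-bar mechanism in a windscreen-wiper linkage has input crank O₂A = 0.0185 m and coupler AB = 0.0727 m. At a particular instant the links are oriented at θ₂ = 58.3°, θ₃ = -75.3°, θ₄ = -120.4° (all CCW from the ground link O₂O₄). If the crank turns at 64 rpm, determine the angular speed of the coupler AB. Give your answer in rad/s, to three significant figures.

0.0546

ω₂ = 6.702 rad/s (from 64 rpm).
Differentiating the loop-closure r₂e^{iθ₂}+r₃e^{iθ₃}=r₁+r₄e^{iθ₄} gives r₂ω₂e^{iθ₂}+r₃ω₃e^{iθ₃}=r₄ω₄e^{iθ₄}.
Eliminating the other unknown: ω₃ = r₂ω₂ sin(θ₄−θ₂) / [r₃ sin(θ₃−θ₄)].
Numerator sine = -0.02269; denominator sine = +0.70834.
Result = 0.0185·6.702·(-0.02269) / (0.0727·(+0.70834)) = -0.054625 rad/s; magnitude 0.054625 rad/s.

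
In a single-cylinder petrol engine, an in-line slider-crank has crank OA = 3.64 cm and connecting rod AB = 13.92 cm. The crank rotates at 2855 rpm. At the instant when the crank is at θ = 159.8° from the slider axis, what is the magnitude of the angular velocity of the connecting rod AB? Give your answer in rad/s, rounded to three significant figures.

ω = 299 rad/s (converted from 2855 rpm).
The rod makes angle φ with the slider axis where L sinφ = r sinθ; differentiating, L cosφ·φ̇ = r ω cosθ.
L cosφ = √(L² − r² sin²θ) = 0.13863 m.
|ω_rod| = r ω |cosθ| / √(L² − r² sin²θ) = 0.0364·299·0.93849/0.13863 = 73.673 rad/s.

73.7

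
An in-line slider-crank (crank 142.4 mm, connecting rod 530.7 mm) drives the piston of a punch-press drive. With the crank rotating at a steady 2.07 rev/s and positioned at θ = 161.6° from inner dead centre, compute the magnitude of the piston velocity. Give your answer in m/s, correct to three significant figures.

ω = 2π·2.07 = 13.01 rad/s
For an in-line slider-crank, x = r cosθ + √(L² − r² sin²θ), so v = −rω sinθ·[1 + r cosθ/√(L² − r² sin²θ)].
With r = 0.1424 m, L = 0.5307 m, θ = 161.6°: √(L² − r² sin²θ) = 0.52879 m.
v = −0.1424·13.01·0.31565·[1 + 0.1424·-0.94888/0.52879] = -0.43523 m/s.
|v| = 0.43523 m/s.

0.435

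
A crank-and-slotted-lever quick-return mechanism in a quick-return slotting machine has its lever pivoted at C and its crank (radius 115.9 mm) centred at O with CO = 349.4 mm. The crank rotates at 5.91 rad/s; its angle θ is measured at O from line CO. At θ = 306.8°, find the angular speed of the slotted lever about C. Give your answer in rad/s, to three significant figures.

ω = 5.91 rad/s
Crank pin A relative to C: A = (d + r cosθ, r sinθ); lever angle φ = atan2(r sinθ, d + r cosθ).
Differentiating tanφ: φ̇ = rω(d cosθ + r)/(d² + r² + 2dr cosθ).
d² + r² + 2dr cosθ = |CA|² = 0.184029 m²;  d cosθ + r = +0.3252 m.
|ω_lever| = |0.1159·5.91·+0.3252| / 0.184029 = 1.2104 rad/s.

1.21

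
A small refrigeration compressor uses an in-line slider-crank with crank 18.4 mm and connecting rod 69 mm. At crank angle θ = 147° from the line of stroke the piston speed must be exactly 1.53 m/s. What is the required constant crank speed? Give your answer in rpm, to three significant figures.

1880

For an in-line slider-crank, |v_piston| = rω|sinθ|·[1 + r cosθ/√(L² − r² sin²θ)].
With r = 0.0184 m, L = 0.069 m, θ = 147°: the bracketed kinematic factor |dx/dθ| = 0.0077561 m.
ω = v/|dx/dθ| = 1.53/0.0077561 = 197.26 rad/s.
N = 60ω/(2π) = 1883.7 rpm.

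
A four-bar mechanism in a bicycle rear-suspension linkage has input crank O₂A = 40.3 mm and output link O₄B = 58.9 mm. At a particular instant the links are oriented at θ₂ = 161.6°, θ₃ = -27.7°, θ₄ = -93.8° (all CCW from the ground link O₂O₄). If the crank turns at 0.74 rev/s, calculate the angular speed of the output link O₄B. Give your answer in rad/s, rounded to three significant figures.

0.562

ω₂ = 4.65 rad/s (from 0.74 rev/s).
Differentiating the loop-closure r₂e^{iθ₂}+r₃e^{iθ₃}=r₁+r₄e^{iθ₄} gives r₂ω₂e^{iθ₂}+r₃ω₃e^{iθ₃}=r₄ω₄e^{iθ₄}.
Eliminating the other unknown: ω₄ = r₂ω₂ sin(θ₂−θ₃) / [r₄ sin(θ₄−θ₃)].
Numerator sine = -0.16160; denominator sine = -0.91425.
Result = 0.0403·4.65·(-0.16160) / (0.0589·(-0.91425)) = +0.56232 rad/s; magnitude 0.56232 rad/s.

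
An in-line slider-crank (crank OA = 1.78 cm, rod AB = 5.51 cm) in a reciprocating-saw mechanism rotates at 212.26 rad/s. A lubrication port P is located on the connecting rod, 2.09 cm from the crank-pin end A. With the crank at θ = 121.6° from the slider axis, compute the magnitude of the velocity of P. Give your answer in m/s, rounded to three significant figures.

ω = 212.3 rad/s.  Crank-pin speed |V_A| = rω = 3.7782 m/s, perpendicular to OA.
Rod angle: sinφ = −(r/L) sinθ ⇒ φ = -15.971°; ω_rod = −rω cosθ/√(L²−r²sin²θ) = +37.372 rad/s.
V_P = V_A + ω_rod × AP, with AP = 0.0209 m along the rod.
Components: V_Px = −rω sinθ − a·ω_rod·sinφ = -3.0031 m/s;  V_Py = rω cosθ + a·ω_rod·cosφ = -1.2288 m/s.
|V_P| = √(V_Px² + V_Py²) = 3.2448 m/s.

3.24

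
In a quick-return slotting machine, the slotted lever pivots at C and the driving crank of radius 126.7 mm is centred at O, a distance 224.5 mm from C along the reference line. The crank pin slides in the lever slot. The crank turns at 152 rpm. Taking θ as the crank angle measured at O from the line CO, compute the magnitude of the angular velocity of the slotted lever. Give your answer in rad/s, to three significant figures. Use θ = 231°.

0.959

ω = 15.92 rad/s (from 152 rpm).
Crank pin A relative to C: A = (d + r cosθ, r sinθ); lever angle φ = atan2(r sinθ, d + r cosθ).
Differentiating tanφ: φ̇ = rω(d cosθ + r)/(d² + r² + 2dr cosθ).
d² + r² + 2dr cosθ = |CA|² = 0.0306522 m²;  d cosθ + r = -0.014582 m.
|ω_lever| = |0.1267·15.92·-0.014582| / 0.0306522 = 0.95944 rad/s.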